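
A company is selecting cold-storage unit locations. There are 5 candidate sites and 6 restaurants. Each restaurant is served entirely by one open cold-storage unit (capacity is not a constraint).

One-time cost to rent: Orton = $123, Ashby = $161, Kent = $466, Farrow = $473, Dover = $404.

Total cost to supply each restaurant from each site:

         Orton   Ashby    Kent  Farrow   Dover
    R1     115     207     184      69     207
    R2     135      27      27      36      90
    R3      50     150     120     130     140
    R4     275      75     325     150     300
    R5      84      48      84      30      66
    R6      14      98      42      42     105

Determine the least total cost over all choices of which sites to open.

Minimum total cost: 613

For any fixed open set, each restaurant goes to its cheapest open site; total = fixed + service.
{Orton, Ashby}: R1→Orton 115, R2→Ashby 27, R3→Orton 50, R4→Ashby 75, R5→Ashby 48, R6→Orton 14. Service 329; fixed 284; total 613.
{Ashby}: service 605 + fixed 161 = 766
{Orton}: R1→Orton 115, R2→Orton 135, R3→Orton 50, R4→Orton 275, R5→Orton 84, R6→Orton 14. Service 673; fixed 123; total 796.
{Orton, Ashby, Kent, Farrow, Dover}: service 265 + fixed 1627 = 1892
No other subset beats 613.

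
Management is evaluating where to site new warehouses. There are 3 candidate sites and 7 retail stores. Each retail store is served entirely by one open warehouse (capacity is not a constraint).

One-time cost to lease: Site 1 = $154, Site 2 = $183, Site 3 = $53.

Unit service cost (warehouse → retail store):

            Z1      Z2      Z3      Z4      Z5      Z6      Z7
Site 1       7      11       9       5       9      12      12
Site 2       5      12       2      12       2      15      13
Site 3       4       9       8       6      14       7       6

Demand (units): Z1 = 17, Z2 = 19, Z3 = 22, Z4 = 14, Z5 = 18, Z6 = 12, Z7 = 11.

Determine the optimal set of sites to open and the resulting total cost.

For any fixed open set, each retail store goes to its cheapest open site; total = fixed + service.
{Site 2, Site 3}: Z1→Site 3 4·17=68, Z2→Site 3 9·19=171, Z3→Site 2 2·22=44, Z4→Site 3 6·14=84, Z5→Site 2 2·18=36, Z6→Site 3 7·12=84, Z7→Site 3 6·11=66. Service 553; fixed 236; total 789.
{Site 1, Site 2, Site 3}: service 539 + fixed 390 = 929
{Site 3}: Z1→Site 3 4·17=68, Z2→Site 3 9·19=171, Z3→Site 3 8·22=176, Z4→Site 3 6·14=84, Z5→Site 3 14·18=252, Z6→Site 3 7·12=84, Z7→Site 3 6·11=66. Service 901; fixed 53; total 954.
No other subset beats 789.

Open Site 2 and Site 3; minimum total cost 789.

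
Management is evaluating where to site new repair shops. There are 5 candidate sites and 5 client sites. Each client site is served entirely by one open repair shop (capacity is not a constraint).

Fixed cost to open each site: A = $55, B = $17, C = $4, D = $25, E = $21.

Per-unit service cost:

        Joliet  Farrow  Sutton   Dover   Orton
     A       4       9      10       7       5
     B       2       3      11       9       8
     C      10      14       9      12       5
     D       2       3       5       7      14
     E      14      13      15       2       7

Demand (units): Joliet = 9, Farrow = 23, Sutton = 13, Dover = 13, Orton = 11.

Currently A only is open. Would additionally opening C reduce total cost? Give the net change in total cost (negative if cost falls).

Yes — net change −9 (cost falls by 9).

Current service cost with {A}: 519.
Adding C: each client site re-picks its cheapest; new service cost 506, saving 13.
Extra fixed cost: 4. Net change = 4 − 13 = -9.
(Totals: 574 → 565.)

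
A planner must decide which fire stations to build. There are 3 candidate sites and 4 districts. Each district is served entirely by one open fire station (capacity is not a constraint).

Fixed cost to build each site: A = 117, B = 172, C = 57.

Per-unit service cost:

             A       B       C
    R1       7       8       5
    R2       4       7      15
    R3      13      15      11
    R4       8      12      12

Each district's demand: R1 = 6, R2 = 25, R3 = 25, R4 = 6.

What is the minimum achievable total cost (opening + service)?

Minimum total cost: 627

For any fixed open set, each district goes to its cheapest open site; total = fixed + service.
{A, C}: R1→C 5·6=30, R2→A 4·25=100, R3→C 11·25=275, R4→A 8·6=48. Service 453; fixed 174; total 627.
{A}: service 515 + fixed 117 = 632
{B, C}: R1→C 5·6=30, R2→B 7·25=175, R3→C 11·25=275, R4→B 12·6=72. Service 552; fixed 229; total 781.
{A, B, C}: service 453 + fixed 346 = 799
No other subset beats 627.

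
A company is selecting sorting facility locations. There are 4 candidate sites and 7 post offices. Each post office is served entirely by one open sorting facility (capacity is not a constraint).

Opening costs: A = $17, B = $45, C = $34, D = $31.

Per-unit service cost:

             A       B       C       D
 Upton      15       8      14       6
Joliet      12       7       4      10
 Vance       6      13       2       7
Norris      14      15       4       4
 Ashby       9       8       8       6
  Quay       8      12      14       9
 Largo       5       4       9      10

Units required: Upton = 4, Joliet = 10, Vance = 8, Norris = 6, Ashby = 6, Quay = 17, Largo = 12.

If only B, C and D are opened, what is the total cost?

Total cost: 451

Each post office is assigned to its cheapest site among the open ones.
{B, C, D}: Upton→D 6·4=24, Joliet→C 4·10=40, Vance→C 2·8=16, Norris→C 4·6=24, Ashby→D 6·6=36, Quay→D 9·17=153, Largo→B 4·12=48. Service 341; fixed 110; total 451.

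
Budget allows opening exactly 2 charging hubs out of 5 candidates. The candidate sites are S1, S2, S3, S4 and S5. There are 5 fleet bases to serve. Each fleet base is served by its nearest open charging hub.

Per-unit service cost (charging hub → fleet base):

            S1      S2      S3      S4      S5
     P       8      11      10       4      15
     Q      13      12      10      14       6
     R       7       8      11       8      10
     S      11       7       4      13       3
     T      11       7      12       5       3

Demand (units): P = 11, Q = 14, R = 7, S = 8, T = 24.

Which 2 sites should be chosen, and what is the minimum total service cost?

Choose S4 and S5; total service cost 280.

With exactly 2 open, each fleet base uses its cheapest among the chosen.
{S4, S5}: P→S4 4·11=44, Q→S5 6·14=84, R→S4 8·7=56, S→S5 3·8=24, T→S5 3·24=72. Service cost 280.
{S1, S5}: service cost 317
{S2, S5}: service cost 357
Among all 10 size-2 choices, {S4, S5} is lowest.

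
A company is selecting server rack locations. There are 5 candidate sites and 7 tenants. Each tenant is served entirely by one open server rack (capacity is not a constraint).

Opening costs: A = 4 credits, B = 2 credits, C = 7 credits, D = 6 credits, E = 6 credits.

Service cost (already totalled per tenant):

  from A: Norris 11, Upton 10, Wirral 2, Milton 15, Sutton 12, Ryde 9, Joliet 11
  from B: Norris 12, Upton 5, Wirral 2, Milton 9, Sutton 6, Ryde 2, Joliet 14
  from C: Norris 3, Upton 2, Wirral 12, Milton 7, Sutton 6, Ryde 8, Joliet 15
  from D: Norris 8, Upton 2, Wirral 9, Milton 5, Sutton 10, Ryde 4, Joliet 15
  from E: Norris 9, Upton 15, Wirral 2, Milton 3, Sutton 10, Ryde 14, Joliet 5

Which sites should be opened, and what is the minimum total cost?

For any fixed open set, each tenant goes to its cheapest open site; total = fixed + service.
{B, C, E}: Norris→C 3, Upton→C 2, Wirral→B 2, Milton→E 3, Sutton→B 6, Ryde→B 2, Joliet→E 5. Service 23; fixed 15; total 38.
{B, E}: service 32 + fixed 8 = 40
{A, B, C, E}: Norris→C 3, Upton→C 2, Wirral→A 2, Milton→E 3, Sutton→B 6, Ryde→B 2, Joliet→E 5. Service 23; fixed 19; total 42.
{A, B, C, D, E}: Norris→C 3, Upton→C 2, Wirral→A 2, Milton→E 3, Sutton→B 6, Ryde→B 2, Joliet→E 5. Service 23; fixed 25; total 48.
No other subset beats 38.

Open B, C and E; minimum total cost 38.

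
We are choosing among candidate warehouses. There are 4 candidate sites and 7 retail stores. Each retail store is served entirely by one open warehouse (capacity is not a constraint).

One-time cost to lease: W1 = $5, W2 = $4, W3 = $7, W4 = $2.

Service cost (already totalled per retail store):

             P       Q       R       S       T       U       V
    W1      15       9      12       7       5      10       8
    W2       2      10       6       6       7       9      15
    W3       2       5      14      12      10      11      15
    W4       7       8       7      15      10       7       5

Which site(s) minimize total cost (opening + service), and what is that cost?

Open W2 and W4; minimum total cost 47.

For any fixed open set, each retail store goes to its cheapest open site; total = fixed + service.
{W2, W4}: P→W2 2, Q→W4 8, R→W2 6, S→W2 6, T→W2 7, U→W4 7, V→W4 5. Service 41; fixed 6; total 47.
{W1, W2, W4}: P→W2 2, Q→W4 8, R→W2 6, S→W2 6, T→W1 5, U→W4 7, V→W4 5. Service 39; fixed 11; total 50.
{W2, W3, W4}: service 38 + fixed 13 = 51
{W1, W2, W3, W4}: service 36 + fixed 18 = 54
(All 15 nonempty subsets were checked; W2 and W4 is lowest.)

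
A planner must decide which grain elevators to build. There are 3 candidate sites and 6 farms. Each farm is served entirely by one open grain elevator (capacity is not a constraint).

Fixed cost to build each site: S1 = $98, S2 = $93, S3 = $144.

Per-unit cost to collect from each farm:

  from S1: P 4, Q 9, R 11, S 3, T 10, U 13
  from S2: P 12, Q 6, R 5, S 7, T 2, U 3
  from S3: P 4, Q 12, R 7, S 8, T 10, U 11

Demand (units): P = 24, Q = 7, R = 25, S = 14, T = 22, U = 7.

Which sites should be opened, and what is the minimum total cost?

For any fixed open set, each farm goes to its cheapest open site; total = fixed + service.
{S1, S2}: P→S1 4·24=96, Q→S2 6·7=42, R→S2 5·25=125, S→S1 3·14=42, T→S2 2·22=44, U→S2 3·7=21. Service 370; fixed 191; total 561.
{S2, S3}: service 426 + fixed 237 = 663
{S1, S2, S3}: service 370 + fixed 335 = 705
{S2}: service 618 + fixed 93 = 711
No other subset beats 561.

Open S1 and S2; minimum total cost 561.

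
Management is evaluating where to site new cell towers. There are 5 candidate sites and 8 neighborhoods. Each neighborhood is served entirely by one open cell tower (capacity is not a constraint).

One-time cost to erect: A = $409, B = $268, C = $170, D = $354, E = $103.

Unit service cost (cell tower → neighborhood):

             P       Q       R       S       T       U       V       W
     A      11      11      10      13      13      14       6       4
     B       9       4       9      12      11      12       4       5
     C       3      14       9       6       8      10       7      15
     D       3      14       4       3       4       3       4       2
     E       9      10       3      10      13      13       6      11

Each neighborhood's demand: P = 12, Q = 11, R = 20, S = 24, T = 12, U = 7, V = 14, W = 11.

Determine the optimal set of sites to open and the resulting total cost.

For any fixed open set, each neighborhood goes to its cheapest open site; total = fixed + service.
{D}: P→D 3·12=36, Q→D 14·11=154, R→D 4·20=80, S→D 3·24=72, T→D 4·12=48, U→D 3·7=21, V→D 4·14=56, W→D 2·11=22. Service 489; fixed 354; total 843.
{D, E}: service 425 + fixed 457 = 882
{C, E}: service 721 + fixed 273 = 994
{A, B, C, D, E}: service 359 + fixed 1304 = 1663
No other subset beats 843.

Open D only; minimum total cost 843.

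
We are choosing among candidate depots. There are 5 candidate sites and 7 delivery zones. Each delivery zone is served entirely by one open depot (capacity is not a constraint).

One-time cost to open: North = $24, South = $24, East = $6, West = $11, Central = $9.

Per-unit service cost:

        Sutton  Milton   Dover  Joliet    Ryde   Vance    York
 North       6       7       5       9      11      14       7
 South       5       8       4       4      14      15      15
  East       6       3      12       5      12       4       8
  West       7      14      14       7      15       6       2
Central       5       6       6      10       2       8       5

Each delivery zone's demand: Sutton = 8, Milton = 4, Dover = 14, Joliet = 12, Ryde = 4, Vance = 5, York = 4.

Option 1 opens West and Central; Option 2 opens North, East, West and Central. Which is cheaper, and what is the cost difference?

Option 2 is cheaper by 30.

Option 1: {West, Central}: Sutton→Central 5·8=40, Milton→Central 6·4=24, Dover→Central 6·14=84, Joliet→West 7·12=84, Ryde→Central 2·4=8, Vance→West 6·5=30, York→West 2·4=8. Service 278; fixed 20; total 298.
Option 2: {North, East, West, Central}: Sutton→Central 5·8=40, Milton→East 3·4=12, Dover→North 5·14=70, Joliet→East 5·12=60, Ryde→Central 2·4=8, Vance→East 4·5=20, York→West 2·4=8. Service 218; fixed 50; total 268.
Difference: |298 − 268| = 30.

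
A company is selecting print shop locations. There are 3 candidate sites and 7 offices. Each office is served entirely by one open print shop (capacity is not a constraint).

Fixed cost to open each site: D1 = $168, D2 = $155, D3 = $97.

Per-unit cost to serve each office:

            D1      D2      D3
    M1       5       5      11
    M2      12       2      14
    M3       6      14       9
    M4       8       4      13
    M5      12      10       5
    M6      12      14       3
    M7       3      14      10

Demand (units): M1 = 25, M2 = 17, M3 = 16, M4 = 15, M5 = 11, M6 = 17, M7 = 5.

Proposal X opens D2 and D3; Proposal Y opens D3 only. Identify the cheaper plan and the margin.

Proposal X: {D2, D3}: M1→D2 5·25=125, M2→D2 2·17=34, M3→D3 9·16=144, M4→D2 4·15=60, M5→D3 5·11=55, M6→D3 3·17=51, M7→D3 10·5=50. Service 519; fixed 252; total 771.
Proposal Y: {D3}: M1→D3 11·25=275, M2→D3 14·17=238, M3→D3 9·16=144, M4→D3 13·15=195, M5→D3 5·11=55, M6→D3 3·17=51, M7→D3 10·5=50. Service 1008; fixed 97; total 1105.
Difference: |771 − 1105| = 334.

Proposal X is cheaper by 334.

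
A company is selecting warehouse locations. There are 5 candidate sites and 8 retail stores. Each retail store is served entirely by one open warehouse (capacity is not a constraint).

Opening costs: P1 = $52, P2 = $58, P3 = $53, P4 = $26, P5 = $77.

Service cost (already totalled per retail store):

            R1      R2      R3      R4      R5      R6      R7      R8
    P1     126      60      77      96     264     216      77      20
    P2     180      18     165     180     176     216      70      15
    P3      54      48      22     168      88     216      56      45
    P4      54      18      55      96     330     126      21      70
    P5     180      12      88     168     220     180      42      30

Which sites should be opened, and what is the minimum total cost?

For any fixed open set, each retail store goes to its cheapest open site; total = fixed + service.
{P3, P4}: R1→P3 54, R2→P4 18, R3→P3 22, R4→P4 96, R5→P3 88, R6→P4 126, R7→P4 21, R8→P3 45. Service 470; fixed 79; total 549.
{P1, P3, P4}: service 445 + fixed 131 = 576
{P2, P3, P4}: service 440 + fixed 137 = 577
{P1, P2, P3, P4, P5}: R1→P3 54, R2→P5 12, R3→P3 22, R4→P1 96, R5→P3 88, R6→P4 126, R7→P4 21, R8→P2 15. Service 434; fixed 266; total 700.
No other subset beats 549.

Open P3 and P4; minimum total cost 549.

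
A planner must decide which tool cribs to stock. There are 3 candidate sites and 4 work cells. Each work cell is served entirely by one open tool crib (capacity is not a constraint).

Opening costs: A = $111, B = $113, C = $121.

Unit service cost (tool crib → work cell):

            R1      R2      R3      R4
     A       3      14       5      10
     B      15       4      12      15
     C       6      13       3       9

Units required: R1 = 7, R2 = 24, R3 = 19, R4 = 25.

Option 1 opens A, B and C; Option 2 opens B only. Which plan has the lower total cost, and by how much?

Option 1 is cheaper by 173.

Option 1: {A, B, C}: R1→A 3·7=21, R2→B 4·24=96, R3→C 3·19=57, R4→C 9·25=225. Service 399; fixed 345; total 744.
Option 2: {B}: R1→B 15·7=105, R2→B 4·24=96, R3→B 12·19=228, R4→B 15·25=375. Service 804; fixed 113; total 917.
Difference: |744 − 917| = 173.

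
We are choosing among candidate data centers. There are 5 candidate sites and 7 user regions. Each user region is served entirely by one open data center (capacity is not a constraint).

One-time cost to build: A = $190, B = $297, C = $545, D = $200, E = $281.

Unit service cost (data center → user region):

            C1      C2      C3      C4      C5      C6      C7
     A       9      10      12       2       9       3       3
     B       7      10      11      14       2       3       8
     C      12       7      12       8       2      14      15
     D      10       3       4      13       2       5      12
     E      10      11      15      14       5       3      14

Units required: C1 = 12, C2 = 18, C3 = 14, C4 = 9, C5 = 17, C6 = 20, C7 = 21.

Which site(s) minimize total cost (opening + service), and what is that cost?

For any fixed open set, each user region goes to its cheapest open site; total = fixed + service.
{A, D}: C1→A 9·12=108, C2→D 3·18=54, C3→D 4·14=56, C4→A 2·9=18, C5→D 2·17=34, C6→A 3·20=60, C7→A 3·21=63. Service 393; fixed 390; total 783.
{D}: service 733 + fixed 200 = 933
{A}: service 750 + fixed 190 = 940
{A, B, C, D, E}: service 369 + fixed 1513 = 1882
No other subset beats 783.

Open A and D; minimum total cost 783.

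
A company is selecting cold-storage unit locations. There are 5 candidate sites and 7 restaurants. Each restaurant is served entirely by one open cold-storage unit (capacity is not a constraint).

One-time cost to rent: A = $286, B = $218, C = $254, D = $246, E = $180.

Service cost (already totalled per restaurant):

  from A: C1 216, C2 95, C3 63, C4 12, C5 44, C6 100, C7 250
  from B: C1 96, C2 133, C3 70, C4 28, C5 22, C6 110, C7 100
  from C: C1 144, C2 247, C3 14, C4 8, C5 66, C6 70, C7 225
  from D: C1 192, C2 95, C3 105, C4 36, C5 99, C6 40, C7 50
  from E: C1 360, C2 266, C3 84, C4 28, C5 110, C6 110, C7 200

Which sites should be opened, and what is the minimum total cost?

Open B only; minimum total cost 777.

For any fixed open set, each restaurant goes to its cheapest open site; total = fixed + service.
{B}: C1→B 96, C2→B 133, C3→B 70, C4→B 28, C5→B 22, C6→B 110, C7→B 100. Service 559; fixed 218; total 777.
{D}: service 617 + fixed 246 = 863
{B, D}: service 401 + fixed 464 = 865
{A, B, C, D, E}: service 325 + fixed 1184 = 1509
No other subset beats 777.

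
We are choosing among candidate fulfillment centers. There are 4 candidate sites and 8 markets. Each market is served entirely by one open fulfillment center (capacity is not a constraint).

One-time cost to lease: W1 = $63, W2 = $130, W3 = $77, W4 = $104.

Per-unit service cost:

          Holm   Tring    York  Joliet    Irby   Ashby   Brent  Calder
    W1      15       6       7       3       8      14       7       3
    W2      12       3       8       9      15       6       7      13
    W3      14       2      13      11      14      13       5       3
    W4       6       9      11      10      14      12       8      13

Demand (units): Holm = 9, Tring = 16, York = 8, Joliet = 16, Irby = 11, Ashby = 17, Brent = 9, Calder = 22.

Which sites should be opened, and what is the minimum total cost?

For any fixed open set, each market goes to its cheapest open site; total = fixed + service.
{W1, W2}: Holm→W2 12·9=108, Tring→W2 3·16=48, York→W1 7·8=56, Joliet→W1 3·16=48, Irby→W1 8·11=88, Ashby→W2 6·17=102, Brent→W1 7·9=63, Calder→W1 3·22=66. Service 579; fixed 193; total 772.
{W1, W2, W3}: Holm→W2 12·9=108, Tring→W3 2·16=32, York→W1 7·8=56, Joliet→W1 3·16=48, Irby→W1 8·11=88, Ashby→W2 6·17=102, Brent→W3 5·9=45, Calder→W1 3·22=66. Service 545; fixed 270; total 815.
{W1, W2, W4}: service 525 + fixed 297 = 822
{W1, W2, W3, W4}: service 491 + fixed 374 = 865
No other subset beats 772.

Open W1 and W2; minimum total cost 772.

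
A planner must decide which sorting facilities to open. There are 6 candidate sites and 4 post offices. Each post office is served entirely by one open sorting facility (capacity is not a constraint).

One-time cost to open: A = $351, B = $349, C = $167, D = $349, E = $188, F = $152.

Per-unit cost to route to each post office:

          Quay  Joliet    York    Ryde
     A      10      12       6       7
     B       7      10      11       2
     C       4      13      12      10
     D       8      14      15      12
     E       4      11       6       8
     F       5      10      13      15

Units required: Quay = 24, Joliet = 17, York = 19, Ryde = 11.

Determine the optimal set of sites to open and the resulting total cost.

For any fixed open set, each post office goes to its cheapest open site; total = fixed + service.
{E}: Quay→E 4·24=96, Joliet→E 11·17=187, York→E 6·19=114, Ryde→E 8·11=88. Service 485; fixed 188; total 673.
{E, F}: Quay→E 4·24=96, Joliet→F 10·17=170, York→E 6·19=114, Ryde→E 8·11=88. Service 468; fixed 340; total 808.
{C}: service 655 + fixed 167 = 822
{A, B, C, D, E, F}: Quay→C 4·24=96, Joliet→B 10·17=170, York→A 6·19=114, Ryde→B 2·11=22. Service 402; fixed 1556; total 1958.
No other subset beats 673.

Open E only; minimum total cost 673.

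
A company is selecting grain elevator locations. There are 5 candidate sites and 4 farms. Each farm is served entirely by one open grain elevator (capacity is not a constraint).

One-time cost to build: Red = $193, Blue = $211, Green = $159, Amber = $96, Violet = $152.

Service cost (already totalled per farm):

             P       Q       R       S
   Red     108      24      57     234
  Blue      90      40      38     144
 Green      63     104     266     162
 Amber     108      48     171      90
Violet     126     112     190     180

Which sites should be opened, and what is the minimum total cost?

For any fixed open set, each farm goes to its cheapest open site; total = fixed + service.
{Amber}: P→Amber 108, Q→Amber 48, R→Amber 171, S→Amber 90. Service 417; fixed 96; total 513.
{Blue}: P→Blue 90, Q→Blue 40, R→Blue 38, S→Blue 144. Service 312; fixed 211; total 523.
{Blue, Amber}: P→Blue 90, Q→Blue 40, R→Blue 38, S→Amber 90. Service 258; fixed 307; total 565.
{Red, Blue, Green, Amber, Violet}: service 215 + fixed 811 = 1026
No other subset beats 513.

Open Amber only; minimum total cost 513.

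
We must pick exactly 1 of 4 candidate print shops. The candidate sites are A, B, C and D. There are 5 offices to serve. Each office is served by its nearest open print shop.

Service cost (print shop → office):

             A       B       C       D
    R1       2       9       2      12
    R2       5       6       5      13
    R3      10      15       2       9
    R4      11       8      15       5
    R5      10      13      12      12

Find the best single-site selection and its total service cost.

With exactly 1 open, each office uses its cheapest among the chosen.
{C}: R1→C 2, R2→C 5, R3→C 2, R4→C 15, R5→C 12. Service cost 36.
{A}: service cost 38
{B}: service cost 51
Among all 4 size-1 choices, {C} is lowest.

Choose C only; total service cost 36.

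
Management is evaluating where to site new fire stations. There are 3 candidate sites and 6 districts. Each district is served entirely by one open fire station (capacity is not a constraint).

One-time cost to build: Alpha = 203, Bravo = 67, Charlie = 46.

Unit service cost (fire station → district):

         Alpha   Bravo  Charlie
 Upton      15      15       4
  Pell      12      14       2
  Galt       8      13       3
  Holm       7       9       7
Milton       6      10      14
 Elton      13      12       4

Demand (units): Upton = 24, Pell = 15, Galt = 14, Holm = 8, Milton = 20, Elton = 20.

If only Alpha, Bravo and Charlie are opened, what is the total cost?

Each district is assigned to its cheapest site among the open ones.
{Alpha, Bravo, Charlie}: Upton→Charlie 4·24=96, Pell→Charlie 2·15=30, Galt→Charlie 3·14=42, Holm→Alpha 7·8=56, Milton→Alpha 6·20=120, Elton→Charlie 4·20=80. Service 424; fixed 316; total 740.

Total cost: 740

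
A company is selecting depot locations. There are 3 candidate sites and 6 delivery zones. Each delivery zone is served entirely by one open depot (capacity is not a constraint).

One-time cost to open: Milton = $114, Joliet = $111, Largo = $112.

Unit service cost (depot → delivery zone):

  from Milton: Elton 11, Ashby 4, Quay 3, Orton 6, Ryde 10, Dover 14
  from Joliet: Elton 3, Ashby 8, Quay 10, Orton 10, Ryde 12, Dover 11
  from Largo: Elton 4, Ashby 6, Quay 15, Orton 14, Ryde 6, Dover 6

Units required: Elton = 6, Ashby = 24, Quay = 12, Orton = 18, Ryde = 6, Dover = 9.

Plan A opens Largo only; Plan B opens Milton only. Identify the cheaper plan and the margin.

Plan A: {Largo}: Elton→Largo 4·6=24, Ashby→Largo 6·24=144, Quay→Largo 15·12=180, Orton→Largo 14·18=252, Ryde→Largo 6·6=36, Dover→Largo 6·9=54. Service 690; fixed 112; total 802.
Plan B: {Milton}: Elton→Milton 11·6=66, Ashby→Milton 4·24=96, Quay→Milton 3·12=36, Orton→Milton 6·18=108, Ryde→Milton 10·6=60, Dover→Milton 14·9=126. Service 492; fixed 114; total 606.
Difference: |802 − 606| = 196.

Plan B is cheaper by 196.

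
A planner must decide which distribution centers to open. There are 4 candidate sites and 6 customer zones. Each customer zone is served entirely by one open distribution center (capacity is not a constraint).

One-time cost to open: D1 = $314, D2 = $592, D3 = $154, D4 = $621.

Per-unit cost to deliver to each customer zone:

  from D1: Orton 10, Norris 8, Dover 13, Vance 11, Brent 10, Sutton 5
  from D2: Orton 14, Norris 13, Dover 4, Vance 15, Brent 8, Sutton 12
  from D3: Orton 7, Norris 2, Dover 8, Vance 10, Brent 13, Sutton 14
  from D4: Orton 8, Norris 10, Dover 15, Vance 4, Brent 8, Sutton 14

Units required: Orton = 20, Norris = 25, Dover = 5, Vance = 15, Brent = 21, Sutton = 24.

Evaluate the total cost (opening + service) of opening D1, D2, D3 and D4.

Each customer zone is assigned to its cheapest site among the open ones.
{D1, D2, D3, D4}: Orton→D3 7·20=140, Norris→D3 2·25=50, Dover→D2 4·5=20, Vance→D4 4·15=60, Brent→D2 8·21=168, Sutton→D1 5·24=120. Service 558; fixed 1681; total 2239.

Total cost: 2239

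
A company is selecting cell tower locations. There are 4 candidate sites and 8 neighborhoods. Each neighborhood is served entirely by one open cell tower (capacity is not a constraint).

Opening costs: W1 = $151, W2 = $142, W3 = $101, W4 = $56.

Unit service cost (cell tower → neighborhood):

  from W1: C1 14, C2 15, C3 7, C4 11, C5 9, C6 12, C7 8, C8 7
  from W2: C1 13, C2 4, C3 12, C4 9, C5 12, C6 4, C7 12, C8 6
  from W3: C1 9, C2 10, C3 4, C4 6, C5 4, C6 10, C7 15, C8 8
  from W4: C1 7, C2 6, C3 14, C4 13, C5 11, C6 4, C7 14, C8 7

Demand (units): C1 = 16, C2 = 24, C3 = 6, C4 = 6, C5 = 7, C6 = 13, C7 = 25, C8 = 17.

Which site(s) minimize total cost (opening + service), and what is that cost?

Open W1 and W4; minimum total cost 1005.

For any fixed open set, each neighborhood goes to its cheapest open site; total = fixed + service.
{W1, W4}: C1→W4 7·16=112, C2→W4 6·24=144, C3→W1 7·6=42, C4→W1 11·6=66, C5→W1 9·7=63, C6→W4 4·13=52, C7→W1 8·25=200, C8→W1 7·17=119. Service 798; fixed 207; total 1005.
{W3, W4}: service 865 + fixed 157 = 1022
{W1, W3, W4}: service 715 + fixed 308 = 1023
{W1, W2, W3, W4}: C1→W4 7·16=112, C2→W2 4·24=96, C3→W3 4·6=24, C4→W3 6·6=36, C5→W3 4·7=28, C6→W2 4·13=52, C7→W1 8·25=200, C8→W2 6·17=102. Service 650; fixed 450; total 1100.
No other subset beats 1005.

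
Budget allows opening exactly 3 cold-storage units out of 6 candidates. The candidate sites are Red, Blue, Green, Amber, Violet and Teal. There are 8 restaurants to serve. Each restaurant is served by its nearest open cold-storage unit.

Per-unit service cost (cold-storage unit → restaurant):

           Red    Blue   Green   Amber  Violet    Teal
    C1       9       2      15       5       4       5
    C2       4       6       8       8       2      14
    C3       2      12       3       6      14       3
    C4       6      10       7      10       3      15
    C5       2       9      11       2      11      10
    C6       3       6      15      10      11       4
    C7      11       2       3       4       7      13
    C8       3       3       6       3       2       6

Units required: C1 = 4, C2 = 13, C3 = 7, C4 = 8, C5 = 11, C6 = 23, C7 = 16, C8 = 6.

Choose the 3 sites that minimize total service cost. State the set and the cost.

With exactly 3 open, each restaurant uses its cheapest among the chosen.
{Red, Blue, Violet}: C1→Blue 2·4=8, C2→Violet 2·13=26, C3→Red 2·7=14, C4→Violet 3·8=24, C5→Red 2·11=22, C6→Red 3·23=69, C7→Blue 2·16=32, C8→Violet 2·6=12. Service cost 207.
{Red, Green, Violet}: service cost 231
{Red, Amber, Violet}: service cost 247
Among all 20 size-3 choices, {Red, Blue, Violet} is lowest.

Choose Red, Blue and Violet; total service cost 207.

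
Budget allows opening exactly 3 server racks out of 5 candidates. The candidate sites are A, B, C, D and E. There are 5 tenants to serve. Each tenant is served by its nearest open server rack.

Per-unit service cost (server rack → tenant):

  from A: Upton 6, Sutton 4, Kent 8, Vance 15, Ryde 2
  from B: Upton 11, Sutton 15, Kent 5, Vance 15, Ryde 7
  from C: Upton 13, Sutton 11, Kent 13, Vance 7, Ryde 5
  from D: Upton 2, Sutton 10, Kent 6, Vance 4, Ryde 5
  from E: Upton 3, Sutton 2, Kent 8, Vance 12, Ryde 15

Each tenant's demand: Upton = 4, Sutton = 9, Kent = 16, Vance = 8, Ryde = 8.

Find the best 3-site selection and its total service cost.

Choose A, D and E; total service cost 170.

With exactly 3 open, each tenant uses its cheapest among the chosen.
{A, D, E}: Upton→D 2·4=8, Sutton→E 2·9=18, Kent→D 6·16=96, Vance→D 4·8=32, Ryde→A 2·8=16. Service cost 170.
{A, B, D}: service cost 172
{B, D, E}: service cost 178
Among all 10 size-3 choices, {A, D, E} is lowest.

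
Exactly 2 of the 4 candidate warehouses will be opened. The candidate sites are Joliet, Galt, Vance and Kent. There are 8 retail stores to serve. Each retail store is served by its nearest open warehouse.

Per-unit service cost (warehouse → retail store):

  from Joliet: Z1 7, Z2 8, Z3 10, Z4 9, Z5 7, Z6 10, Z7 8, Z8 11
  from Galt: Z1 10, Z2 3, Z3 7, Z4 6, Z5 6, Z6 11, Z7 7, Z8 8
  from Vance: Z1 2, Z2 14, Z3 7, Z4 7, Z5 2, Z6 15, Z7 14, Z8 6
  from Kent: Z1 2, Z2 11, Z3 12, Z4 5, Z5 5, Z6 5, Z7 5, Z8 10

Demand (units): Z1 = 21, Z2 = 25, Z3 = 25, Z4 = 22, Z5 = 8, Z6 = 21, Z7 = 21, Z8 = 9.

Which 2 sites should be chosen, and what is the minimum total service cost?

Choose Galt and Kent; total service cost 724.

With exactly 2 open, each retail store uses its cheapest among the chosen.
{Galt, Kent}: Z1→Kent 2·21=42, Z2→Galt 3·25=75, Z3→Galt 7·25=175, Z4→Kent 5·22=110, Z5→Kent 5·8=40, Z6→Kent 5·21=105, Z7→Kent 5·21=105, Z8→Galt 8·9=72. Service cost 724.
{Galt, Vance}: service cost 872
{Vance, Kent}: service cost 882
Among all 6 size-2 choices, {Galt, Kent} is lowest.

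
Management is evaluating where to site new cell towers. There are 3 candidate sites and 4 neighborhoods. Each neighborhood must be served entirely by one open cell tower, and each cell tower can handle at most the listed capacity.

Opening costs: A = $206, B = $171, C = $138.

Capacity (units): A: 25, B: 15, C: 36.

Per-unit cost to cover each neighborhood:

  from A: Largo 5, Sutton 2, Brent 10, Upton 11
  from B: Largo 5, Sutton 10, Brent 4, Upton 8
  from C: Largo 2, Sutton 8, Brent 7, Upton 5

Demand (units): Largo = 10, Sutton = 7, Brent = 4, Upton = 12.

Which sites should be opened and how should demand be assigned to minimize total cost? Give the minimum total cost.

Open {C}: Largo→C 2·10=20, Sutton→C 8·7=56, Brent→C 7·4=28, Upton→C 5·12=60.
Loads: C carries 33/36. Service 164; fixed 138; total 302.
Next best feasible plan costs 461.

Minimum total cost: 302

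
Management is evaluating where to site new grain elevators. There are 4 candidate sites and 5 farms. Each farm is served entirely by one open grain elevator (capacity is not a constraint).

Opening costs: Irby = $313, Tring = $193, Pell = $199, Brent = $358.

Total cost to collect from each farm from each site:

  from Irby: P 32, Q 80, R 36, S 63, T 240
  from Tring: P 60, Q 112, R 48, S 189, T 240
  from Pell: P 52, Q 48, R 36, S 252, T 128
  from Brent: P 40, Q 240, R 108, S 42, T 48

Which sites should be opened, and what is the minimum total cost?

For any fixed open set, each farm goes to its cheapest open site; total = fixed + service.
{Pell}: P→Pell 52, Q→Pell 48, R→Pell 36, S→Pell 252, T→Pell 128. Service 516; fixed 199; total 715.
{Irby}: P→Irby 32, Q→Irby 80, R→Irby 36, S→Irby 63, T→Irby 240. Service 451; fixed 313; total 764.
{Pell, Brent}: service 214 + fixed 557 = 771
{Irby, Tring, Pell, Brent}: service 206 + fixed 1063 = 1269
(All 15 nonempty subsets were checked; Pell only is lowest.)

Open Pell only; minimum total cost 715.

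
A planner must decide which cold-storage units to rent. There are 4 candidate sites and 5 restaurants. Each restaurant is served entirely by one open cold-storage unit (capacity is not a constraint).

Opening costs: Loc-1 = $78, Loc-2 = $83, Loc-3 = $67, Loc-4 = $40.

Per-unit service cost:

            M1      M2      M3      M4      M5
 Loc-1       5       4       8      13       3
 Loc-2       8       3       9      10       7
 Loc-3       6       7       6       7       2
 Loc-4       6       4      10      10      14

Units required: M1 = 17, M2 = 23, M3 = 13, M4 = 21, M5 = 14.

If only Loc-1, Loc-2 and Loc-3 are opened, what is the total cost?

Total cost: 635

Each restaurant is assigned to its cheapest site among the open ones.
{Loc-1, Loc-2, Loc-3}: M1→Loc-1 5·17=85, M2→Loc-2 3·23=69, M3→Loc-3 6·13=78, M4→Loc-3 7·21=147, M5→Loc-3 2·14=28. Service 407; fixed 228; total 635.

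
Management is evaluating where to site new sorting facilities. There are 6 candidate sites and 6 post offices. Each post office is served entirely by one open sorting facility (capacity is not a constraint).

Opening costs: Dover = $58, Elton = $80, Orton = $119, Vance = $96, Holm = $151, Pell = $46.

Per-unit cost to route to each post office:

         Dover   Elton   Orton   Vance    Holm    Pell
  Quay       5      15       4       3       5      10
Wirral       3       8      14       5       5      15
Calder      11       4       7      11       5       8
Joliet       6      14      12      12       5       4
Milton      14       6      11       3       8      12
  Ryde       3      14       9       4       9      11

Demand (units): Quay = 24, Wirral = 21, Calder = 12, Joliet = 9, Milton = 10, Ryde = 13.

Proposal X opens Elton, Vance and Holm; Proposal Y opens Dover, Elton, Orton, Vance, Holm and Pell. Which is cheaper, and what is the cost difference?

Proposal X is cheaper by 159.

Proposal X: {Elton, Vance, Holm}: Quay→Vance 3·24=72, Wirral→Vance 5·21=105, Calder→Elton 4·12=48, Joliet→Holm 5·9=45, Milton→Vance 3·10=30, Ryde→Vance 4·13=52. Service 352; fixed 327; total 679.
Proposal Y: {Dover, Elton, Orton, Vance, Holm, Pell}: Quay→Vance 3·24=72, Wirral→Dover 3·21=63, Calder→Elton 4·12=48, Joliet→Pell 4·9=36, Milton→Vance 3·10=30, Ryde→Dover 3·13=39. Service 288; fixed 550; total 838.
Difference: |679 − 838| = 159.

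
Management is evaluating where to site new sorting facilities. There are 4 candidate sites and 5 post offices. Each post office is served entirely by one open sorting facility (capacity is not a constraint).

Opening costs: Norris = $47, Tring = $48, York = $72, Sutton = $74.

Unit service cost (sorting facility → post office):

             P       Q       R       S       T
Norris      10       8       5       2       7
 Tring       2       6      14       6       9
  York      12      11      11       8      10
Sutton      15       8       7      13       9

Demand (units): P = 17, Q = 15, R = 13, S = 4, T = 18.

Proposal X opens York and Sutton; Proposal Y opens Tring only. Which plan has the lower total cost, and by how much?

Proposal Y is cheaper by 215.

Proposal X: {York, Sutton}: P→York 12·17=204, Q→Sutton 8·15=120, R→Sutton 7·13=91, S→York 8·4=32, T→Sutton 9·18=162. Service 609; fixed 146; total 755.
Proposal Y: {Tring}: P→Tring 2·17=34, Q→Tring 6·15=90, R→Tring 14·13=182, S→Tring 6·4=24, T→Tring 9·18=162. Service 492; fixed 48; total 540.
Difference: |755 − 540| = 215.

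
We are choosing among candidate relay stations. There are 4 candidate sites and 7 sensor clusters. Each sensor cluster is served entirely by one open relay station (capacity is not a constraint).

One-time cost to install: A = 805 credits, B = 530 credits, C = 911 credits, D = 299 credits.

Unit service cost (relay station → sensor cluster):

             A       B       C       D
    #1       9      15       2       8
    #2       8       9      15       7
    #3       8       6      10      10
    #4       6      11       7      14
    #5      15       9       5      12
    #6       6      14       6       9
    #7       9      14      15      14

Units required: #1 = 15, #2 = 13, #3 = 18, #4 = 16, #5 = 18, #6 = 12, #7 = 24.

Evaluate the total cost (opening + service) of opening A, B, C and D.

Each sensor cluster is assigned to its cheapest site among the open ones.
{A, B, C, D}: #1→C 2·15=30, #2→D 7·13=91, #3→B 6·18=108, #4→A 6·16=96, #5→C 5·18=90, #6→A 6·12=72, #7→A 9·24=216. Service 703; fixed 2545; total 3248.

Total cost: 3248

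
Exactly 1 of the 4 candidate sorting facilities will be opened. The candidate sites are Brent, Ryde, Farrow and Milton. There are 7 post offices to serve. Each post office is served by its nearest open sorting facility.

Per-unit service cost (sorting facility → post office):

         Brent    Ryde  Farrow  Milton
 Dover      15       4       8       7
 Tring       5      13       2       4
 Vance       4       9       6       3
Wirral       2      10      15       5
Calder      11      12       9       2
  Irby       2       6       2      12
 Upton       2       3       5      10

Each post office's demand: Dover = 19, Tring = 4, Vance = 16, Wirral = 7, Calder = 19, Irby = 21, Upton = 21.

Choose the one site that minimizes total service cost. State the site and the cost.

Choose Brent only; total service cost 676.

With exactly 1 open, each post office uses its cheapest among the chosen.
{Brent}: Dover→Brent 15·19=285, Tring→Brent 5·4=20, Vance→Brent 4·16=64, Wirral→Brent 2·7=14, Calder→Brent 11·19=209, Irby→Brent 2·21=42, Upton→Brent 2·21=42. Service cost 676.
{Farrow}: service cost 679
{Milton}: service cost 732
Among all 4 size-1 choices, {Brent} is lowest.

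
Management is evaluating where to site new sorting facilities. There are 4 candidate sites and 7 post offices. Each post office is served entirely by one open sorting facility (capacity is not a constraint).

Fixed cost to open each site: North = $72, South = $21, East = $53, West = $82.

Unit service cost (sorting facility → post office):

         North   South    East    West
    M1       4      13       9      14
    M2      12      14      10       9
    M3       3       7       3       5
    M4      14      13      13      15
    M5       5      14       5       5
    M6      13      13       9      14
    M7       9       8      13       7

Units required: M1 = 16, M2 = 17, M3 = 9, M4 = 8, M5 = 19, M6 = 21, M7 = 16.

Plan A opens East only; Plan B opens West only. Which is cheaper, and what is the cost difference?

Plan A: {East}: M1→East 9·16=144, M2→East 10·17=170, M3→East 3·9=27, M4→East 13·8=104, M5→East 5·19=95, M6→East 9·21=189, M7→East 13·16=208. Service 937; fixed 53; total 990.
Plan B: {West}: M1→West 14·16=224, M2→West 9·17=153, M3→West 5·9=45, M4→West 15·8=120, M5→West 5·19=95, M6→West 14·21=294, M7→West 7·16=112. Service 1043; fixed 82; total 1125.
Difference: |990 − 1125| = 135.

Plan A is cheaper by 135.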